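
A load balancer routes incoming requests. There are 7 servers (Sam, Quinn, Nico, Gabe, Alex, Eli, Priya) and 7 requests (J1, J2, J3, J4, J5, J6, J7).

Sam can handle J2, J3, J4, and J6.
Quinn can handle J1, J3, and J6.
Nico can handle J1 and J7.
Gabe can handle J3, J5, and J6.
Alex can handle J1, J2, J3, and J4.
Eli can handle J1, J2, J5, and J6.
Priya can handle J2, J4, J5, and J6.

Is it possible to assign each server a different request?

A valid assignment of size 7: Sam–J2, Quinn–J1, Nico–J7, Gabe–J3, Alex–J4, Eli–J5, Priya–J6.
All 7 servers are covered.

Yes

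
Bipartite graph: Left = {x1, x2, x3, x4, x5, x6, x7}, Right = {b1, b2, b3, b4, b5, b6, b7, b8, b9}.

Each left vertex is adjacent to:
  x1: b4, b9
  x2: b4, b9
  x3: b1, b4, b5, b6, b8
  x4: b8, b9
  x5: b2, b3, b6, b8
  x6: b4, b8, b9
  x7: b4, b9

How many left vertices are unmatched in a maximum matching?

2

One maximum matching: x1-b9, x2-b4, x3-b1, x4-b8, x5-b3.
The set {x1, x2, x4, x6, x7} has only 3 neighbours ({b4, b8, b9}), so by Hall's theorem at most 5 of the 7 left vertices can be matched.
That matches 5 of the 7, leaving 2 unmatched; no matching can do better.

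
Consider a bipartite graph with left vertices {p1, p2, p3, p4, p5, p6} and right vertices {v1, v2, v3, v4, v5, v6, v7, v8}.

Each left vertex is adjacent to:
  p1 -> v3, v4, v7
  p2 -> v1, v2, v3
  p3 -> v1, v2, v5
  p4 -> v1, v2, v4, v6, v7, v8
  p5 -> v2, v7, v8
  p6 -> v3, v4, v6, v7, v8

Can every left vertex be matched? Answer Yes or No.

One maximum matching: p1→v4, p2→v2, p3→v1, p4→v6, p5→v7, p6→v3.
All 6 left vertices are covered.

Yes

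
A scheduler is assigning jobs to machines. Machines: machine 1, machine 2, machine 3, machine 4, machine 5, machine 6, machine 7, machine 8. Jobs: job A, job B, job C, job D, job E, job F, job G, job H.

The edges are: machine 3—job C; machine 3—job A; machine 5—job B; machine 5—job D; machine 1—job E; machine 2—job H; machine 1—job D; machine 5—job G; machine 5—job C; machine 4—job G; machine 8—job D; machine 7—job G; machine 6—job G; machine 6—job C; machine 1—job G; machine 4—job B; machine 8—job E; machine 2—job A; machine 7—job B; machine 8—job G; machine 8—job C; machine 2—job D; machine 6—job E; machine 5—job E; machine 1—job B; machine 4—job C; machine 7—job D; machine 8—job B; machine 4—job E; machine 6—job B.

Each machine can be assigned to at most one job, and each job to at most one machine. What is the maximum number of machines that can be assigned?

7

A valid assignment of size 7: machine 1–job D, machine 2–job H, machine 3–job A, machine 4–job B, machine 5–job C, machine 6–job E, machine 7–job G.
The set {machine 1, machine 4, machine 5, machine 6, machine 7, machine 8} has only 5 neighbours ({job B, job C, job D, job E, job G}), so by Hall's theorem at most 7 of the 8 machines can be matched.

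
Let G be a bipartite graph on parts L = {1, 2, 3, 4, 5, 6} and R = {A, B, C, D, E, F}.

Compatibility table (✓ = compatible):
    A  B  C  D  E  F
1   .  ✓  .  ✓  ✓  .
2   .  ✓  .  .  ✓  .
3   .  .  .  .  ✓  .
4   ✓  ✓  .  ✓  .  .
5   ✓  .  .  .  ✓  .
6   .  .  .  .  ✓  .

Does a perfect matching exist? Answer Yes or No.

No

The set {1, 2, 3, 4, 5, 6} has only 4 neighbours ({A, B, D, E}), so by Hall's theorem at most 4 of the 6 left vertices can be matched.
Hence no matching covers every left vertex.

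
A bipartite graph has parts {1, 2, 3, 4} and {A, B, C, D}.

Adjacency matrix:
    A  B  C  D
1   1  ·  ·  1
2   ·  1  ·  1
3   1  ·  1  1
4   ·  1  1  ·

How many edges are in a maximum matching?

4

For example, pair 1-A, 2-D, 3-C, 4-B.
This saturates every left vertex, so 4 is the maximum.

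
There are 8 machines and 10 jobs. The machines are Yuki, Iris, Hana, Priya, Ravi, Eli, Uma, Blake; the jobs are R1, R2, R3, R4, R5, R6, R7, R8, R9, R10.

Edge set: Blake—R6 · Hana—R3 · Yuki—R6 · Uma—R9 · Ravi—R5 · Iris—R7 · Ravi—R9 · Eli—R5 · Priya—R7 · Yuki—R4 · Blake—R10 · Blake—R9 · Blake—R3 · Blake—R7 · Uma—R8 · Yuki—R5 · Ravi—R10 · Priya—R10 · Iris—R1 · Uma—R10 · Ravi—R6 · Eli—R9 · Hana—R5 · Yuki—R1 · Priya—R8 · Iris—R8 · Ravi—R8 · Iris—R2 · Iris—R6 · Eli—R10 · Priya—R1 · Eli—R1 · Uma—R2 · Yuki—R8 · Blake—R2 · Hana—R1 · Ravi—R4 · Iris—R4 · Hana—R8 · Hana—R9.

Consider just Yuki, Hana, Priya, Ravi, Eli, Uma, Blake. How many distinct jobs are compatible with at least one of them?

10

The union of neighbours of {Yuki, Hana, Priya, Ravi, Eli, Uma, Blake} is {R1, R2, R3, R4, R5, R6, R7, R8, R9, R10}, which has 10 elements.
Since |N(S)| = 10 ≥ |S| = 7, Hall's condition holds for this subset.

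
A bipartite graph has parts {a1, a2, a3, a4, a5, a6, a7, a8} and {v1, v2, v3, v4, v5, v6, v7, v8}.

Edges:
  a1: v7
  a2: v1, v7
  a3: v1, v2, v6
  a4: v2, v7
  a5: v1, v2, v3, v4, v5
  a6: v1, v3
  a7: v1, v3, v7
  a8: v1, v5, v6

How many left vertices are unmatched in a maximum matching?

For example, pair a1-v7, a2-v1, a3-v6, a4-v2, a5-v4, a6-v3, a8-v5.
The set {a1, a2, a6, a7} has only 3 neighbours ({v1, v3, v7}), so by Hall's theorem at most 7 of the 8 left vertices can be matched.
That matches 7 of the 8, leaving 1 unmatched; no matching can do better.

1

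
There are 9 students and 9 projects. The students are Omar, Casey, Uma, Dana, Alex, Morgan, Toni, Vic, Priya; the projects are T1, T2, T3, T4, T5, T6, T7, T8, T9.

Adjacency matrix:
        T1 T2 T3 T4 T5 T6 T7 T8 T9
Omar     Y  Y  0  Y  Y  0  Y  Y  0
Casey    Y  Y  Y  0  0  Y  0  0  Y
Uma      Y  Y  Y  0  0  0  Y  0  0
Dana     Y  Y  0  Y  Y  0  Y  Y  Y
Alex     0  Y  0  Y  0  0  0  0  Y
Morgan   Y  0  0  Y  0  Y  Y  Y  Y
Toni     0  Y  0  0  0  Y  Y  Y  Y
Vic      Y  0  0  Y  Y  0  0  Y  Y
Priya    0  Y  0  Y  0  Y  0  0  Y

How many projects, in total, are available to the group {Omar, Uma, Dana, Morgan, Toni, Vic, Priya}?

The union of neighbours of {Omar, Uma, Dana, Morgan, Toni, Vic, Priya} is {T1, T2, T3, T4, T5, T6, T7, T8, T9}, which has 9 elements.
Since |N(S)| = 9 ≥ |S| = 7, Hall's condition holds for this subset.

9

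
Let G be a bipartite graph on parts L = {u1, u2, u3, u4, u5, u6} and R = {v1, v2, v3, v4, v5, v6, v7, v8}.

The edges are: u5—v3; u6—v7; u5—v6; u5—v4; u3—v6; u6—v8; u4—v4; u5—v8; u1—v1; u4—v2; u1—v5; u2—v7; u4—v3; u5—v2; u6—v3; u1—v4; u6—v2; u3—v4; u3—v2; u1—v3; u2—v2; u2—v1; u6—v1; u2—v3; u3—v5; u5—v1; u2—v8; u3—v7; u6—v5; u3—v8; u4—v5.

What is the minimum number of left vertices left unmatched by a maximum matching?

0

A valid assignment of size 6: u1–v1, u2–v3, u3–v2, u4–v4, u5–v6, u6–v8.
All 6 left vertices are matched, so no larger matching exists.
That matches 6 of the 6, leaving 0 unmatched; no matching can do better.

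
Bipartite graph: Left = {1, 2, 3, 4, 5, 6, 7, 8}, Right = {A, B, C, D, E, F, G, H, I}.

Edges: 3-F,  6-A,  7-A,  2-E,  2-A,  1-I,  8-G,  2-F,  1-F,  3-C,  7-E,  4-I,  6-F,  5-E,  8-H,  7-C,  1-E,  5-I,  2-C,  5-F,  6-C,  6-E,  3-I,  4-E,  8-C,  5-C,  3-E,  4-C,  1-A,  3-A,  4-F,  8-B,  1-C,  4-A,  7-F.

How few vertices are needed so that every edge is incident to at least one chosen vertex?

6

The 6 edges 1–I, 2–C, 3–A, 4–F, 5–E, 8–B form a matching, so any vertex cover needs at least 6 vertices (one per matched edge).
Conversely {8, A, C, E, F, I} meets every edge and has exactly 6 vertices, so 6 is optimal.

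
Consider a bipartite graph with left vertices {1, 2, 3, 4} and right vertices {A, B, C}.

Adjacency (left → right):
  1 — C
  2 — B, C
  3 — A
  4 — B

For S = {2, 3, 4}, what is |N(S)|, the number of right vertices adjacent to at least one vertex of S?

The union of neighbours of {2, 3, 4} is {A, B, C}, which has 3 elements.
Since |N(S)| = 3 ≥ |S| = 3, Hall's condition holds for this subset.

3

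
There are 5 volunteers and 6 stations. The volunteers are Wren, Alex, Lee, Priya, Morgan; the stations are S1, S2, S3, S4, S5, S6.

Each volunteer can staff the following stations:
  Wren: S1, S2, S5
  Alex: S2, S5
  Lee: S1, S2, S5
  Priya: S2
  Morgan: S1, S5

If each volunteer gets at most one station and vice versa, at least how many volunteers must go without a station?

2

A valid assignment of size 3: Wren-S1, Alex-S5, Lee-S2.
The set {Wren, Alex, Lee, Priya, Morgan} has only 3 neighbours ({S1, S2, S5}), so by Hall's theorem at most 3 of the 5 volunteers can be matched.
That matches 3 of the 5, leaving 2 unmatched; no matching can do better.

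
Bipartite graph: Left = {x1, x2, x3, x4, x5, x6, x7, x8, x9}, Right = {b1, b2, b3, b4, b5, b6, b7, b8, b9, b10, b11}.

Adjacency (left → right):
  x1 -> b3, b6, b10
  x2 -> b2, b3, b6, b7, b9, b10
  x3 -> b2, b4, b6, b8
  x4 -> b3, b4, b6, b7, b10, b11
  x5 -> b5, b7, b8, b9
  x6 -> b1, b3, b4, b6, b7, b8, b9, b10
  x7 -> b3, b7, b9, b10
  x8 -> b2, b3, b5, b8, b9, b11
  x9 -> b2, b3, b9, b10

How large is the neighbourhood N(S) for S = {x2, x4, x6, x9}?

10

The union of neighbours of {x2, x4, x6, x9} is {b1, b2, b3, b4, b6, b7, b8, b9, b10, b11}, which has 10 elements.
Since |N(S)| = 10 ≥ |S| = 4, Hall's condition holds for this subset.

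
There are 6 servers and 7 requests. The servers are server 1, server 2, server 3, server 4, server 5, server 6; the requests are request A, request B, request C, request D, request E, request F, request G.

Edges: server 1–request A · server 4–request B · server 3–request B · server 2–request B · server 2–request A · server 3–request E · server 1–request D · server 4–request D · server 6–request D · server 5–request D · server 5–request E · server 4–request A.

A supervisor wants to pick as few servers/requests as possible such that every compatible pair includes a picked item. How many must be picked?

4

A maximum matching has 4 edges (e.g. server 1–request A, server 2–request B, server 3–request E, server 4–request D).
By König's theorem the minimum vertex cover has the same size. One such cover is {request A, request B, request D, request E}.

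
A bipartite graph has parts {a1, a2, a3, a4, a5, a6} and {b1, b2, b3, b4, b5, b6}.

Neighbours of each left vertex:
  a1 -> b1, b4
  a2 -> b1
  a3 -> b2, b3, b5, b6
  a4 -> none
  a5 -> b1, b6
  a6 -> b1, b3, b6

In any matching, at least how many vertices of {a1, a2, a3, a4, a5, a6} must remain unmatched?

1

One maximum matching: a1–b4, a2–b1, a3–b2, a5–b6, a6–b3.
The set {a4} has only 0 neighbours (∅), so by Hall's theorem at most 5 of the 6 left vertices can be matched.
That matches 5 of the 6, leaving 1 unmatched; no matching can do better.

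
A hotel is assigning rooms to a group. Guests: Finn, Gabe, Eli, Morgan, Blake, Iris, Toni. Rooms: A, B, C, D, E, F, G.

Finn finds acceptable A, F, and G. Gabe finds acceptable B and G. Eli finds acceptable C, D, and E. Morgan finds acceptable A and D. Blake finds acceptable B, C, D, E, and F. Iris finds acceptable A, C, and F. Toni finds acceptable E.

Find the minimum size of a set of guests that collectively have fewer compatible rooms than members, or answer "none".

none

A matching saturating every guest exists, for instance Finn→F, Gabe→G, Eli→D, Morgan→A, Blake→B, Iris→C, Toni→E.
By Hall's marriage theorem, this means |N(S)| ≥ |S| for every subset S, so no violating subset exists.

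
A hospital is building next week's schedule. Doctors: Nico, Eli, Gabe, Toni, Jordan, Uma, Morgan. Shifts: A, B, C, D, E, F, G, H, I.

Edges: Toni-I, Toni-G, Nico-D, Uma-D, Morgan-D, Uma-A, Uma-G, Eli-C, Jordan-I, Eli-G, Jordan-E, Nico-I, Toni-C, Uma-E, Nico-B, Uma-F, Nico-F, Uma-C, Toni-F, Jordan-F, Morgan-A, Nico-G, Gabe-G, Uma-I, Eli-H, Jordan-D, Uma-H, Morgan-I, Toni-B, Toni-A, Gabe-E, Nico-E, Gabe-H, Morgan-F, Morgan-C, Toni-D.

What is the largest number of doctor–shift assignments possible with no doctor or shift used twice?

For example, pair Nico-B, Eli-C, Gabe-H, Toni-G, Jordan-D, Uma-E, Morgan-A.
This saturates every doctor, so 7 is the maximum.

7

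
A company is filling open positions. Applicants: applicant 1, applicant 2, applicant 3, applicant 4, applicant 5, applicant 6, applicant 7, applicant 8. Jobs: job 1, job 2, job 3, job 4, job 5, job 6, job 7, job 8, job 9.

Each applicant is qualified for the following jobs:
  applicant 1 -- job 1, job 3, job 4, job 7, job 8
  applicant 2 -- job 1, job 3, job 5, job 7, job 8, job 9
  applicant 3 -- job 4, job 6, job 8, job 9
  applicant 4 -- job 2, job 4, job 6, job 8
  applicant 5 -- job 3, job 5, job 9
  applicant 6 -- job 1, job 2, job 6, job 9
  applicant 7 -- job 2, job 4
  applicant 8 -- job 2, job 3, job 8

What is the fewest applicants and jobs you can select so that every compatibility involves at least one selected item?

A maximum matching has 8 edges (e.g. applicant 1–job 7, applicant 2–job 5, applicant 3–job 9, applicant 4–job 6, applicant 5–job 3, applicant 6–job 1, applicant 7–job 4, applicant 8–job 2).
By König's theorem the minimum vertex cover has the same size. One such cover is {applicant 1, applicant 2, applicant 3, applicant 4, applicant 5, applicant 6, applicant 7, applicant 8}.

8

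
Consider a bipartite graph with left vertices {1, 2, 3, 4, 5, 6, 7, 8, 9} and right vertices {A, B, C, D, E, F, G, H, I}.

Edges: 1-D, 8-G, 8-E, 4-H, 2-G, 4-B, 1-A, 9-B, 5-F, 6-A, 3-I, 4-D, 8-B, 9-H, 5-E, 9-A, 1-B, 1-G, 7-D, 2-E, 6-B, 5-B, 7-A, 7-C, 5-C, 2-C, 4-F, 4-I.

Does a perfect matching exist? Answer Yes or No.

For example, pair 1–G, 2–C, 3–I, 4–H, 5–F, 6–A, 7–D, 8–E, 9–B.
Every left vertex is matched, so this is a perfect matching.

Yes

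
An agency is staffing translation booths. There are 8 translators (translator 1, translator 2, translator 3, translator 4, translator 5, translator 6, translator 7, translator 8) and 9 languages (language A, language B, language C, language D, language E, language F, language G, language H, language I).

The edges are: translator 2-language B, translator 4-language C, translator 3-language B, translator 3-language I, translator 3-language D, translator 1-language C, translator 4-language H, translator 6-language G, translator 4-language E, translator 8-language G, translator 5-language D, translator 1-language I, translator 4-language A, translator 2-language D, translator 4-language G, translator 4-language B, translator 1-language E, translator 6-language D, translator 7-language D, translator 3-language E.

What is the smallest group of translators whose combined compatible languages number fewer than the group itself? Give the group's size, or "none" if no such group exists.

2

Take S = {translator 5, translator 7}. Its neighbourhood is {language D}, so |N(S)| = 1 < |S| = 2.
No single vertex violates Hall's condition since each has at least one neighbour, so 2 is the minimum.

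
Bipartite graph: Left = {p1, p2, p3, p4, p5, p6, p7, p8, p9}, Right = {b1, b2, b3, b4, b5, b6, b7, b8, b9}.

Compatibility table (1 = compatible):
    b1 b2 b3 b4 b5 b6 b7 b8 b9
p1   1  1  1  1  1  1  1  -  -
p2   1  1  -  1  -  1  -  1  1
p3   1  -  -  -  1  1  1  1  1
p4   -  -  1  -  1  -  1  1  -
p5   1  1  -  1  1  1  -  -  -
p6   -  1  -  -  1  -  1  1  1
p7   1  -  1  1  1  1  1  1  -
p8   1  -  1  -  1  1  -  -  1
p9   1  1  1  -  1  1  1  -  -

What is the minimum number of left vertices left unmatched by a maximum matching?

For example, pair p1→b2, p2→b9, p3→b8, p4→b3, p5→b1, p6→b5, p7→b4, p8→b6, p9→b7.
This saturates every left vertex, so 9 is the maximum.
That matches 9 of the 9, leaving 0 unmatched; no matching can do better.

0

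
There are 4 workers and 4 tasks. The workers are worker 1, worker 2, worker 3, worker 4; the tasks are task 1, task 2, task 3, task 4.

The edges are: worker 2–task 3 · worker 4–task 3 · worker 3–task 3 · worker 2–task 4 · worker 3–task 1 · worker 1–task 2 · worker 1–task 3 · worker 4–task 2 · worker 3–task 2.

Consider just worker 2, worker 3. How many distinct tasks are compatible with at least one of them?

4

The union of neighbours of {worker 2, worker 3} is {task 1, task 2, task 3, task 4}, which has 4 elements.
Since |N(S)| = 4 ≥ |S| = 2, Hall's condition holds for this subset.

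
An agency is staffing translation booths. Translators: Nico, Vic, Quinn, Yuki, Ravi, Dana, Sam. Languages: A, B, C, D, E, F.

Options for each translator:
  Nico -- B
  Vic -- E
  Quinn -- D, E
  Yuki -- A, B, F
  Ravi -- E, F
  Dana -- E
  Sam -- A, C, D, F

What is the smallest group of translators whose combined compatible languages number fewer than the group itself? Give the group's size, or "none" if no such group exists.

Take S = {Vic, Dana}. Its neighbourhood is {E}, so |N(S)| = 1 < |S| = 2.
No single vertex violates Hall's condition since each has at least one neighbour, so 2 is the minimum.

2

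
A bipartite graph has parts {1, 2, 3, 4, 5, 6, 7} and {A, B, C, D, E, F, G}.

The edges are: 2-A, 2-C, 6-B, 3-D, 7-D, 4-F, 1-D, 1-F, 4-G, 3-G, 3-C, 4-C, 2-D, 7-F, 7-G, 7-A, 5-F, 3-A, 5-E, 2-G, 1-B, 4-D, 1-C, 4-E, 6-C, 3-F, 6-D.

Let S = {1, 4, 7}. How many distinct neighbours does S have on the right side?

7

The union of neighbours of {1, 4, 7} is {A, B, C, D, E, F, G}, which has 7 elements.
Since |N(S)| = 7 ≥ |S| = 3, Hall's condition holds for this subset.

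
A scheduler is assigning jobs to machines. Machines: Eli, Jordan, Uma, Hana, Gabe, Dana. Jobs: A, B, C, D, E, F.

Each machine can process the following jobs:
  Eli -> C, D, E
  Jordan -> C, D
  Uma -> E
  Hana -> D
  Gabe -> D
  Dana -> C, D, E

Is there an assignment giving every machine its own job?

No

The set {Eli, Jordan, Uma, Hana, Gabe, Dana} has only 3 neighbours ({C, D, E}), so by Hall's theorem at most 3 of the 6 machines can be matched.
Hence no matching covers every machine.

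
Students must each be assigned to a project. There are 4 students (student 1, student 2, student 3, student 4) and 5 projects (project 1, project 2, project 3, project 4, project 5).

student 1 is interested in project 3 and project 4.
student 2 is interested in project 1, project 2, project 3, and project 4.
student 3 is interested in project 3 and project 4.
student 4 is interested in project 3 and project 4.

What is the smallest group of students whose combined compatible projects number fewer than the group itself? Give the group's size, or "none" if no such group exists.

3

Take S = {student 1, student 3, student 4}. Its neighbourhood is {project 3, project 4}, so |N(S)| = 2 < |S| = 3.
Every subset of size less than 3 has at least as many neighbours as members, so 3 is the minimum.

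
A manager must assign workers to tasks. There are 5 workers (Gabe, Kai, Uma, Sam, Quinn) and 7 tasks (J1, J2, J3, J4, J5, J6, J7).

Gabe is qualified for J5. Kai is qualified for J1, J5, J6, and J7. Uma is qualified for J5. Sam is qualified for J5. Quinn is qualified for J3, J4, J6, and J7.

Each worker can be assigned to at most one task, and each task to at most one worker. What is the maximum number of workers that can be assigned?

3

For example, pair Gabe-J5, Kai-J6, Quinn-J3.
The set {Gabe, Uma, Sam} has only 1 neighbour ({J5}), so by Hall's theorem at most 3 of the 5 workers can be matched.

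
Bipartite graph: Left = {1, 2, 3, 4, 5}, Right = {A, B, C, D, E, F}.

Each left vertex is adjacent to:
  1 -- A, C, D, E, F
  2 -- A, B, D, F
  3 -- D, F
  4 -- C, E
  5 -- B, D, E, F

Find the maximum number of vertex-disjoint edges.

5

A valid assignment of size 5: 1–A, 2–F, 3–D, 4–E, 5–B.
All 5 left vertices are matched, so no larger matching exists.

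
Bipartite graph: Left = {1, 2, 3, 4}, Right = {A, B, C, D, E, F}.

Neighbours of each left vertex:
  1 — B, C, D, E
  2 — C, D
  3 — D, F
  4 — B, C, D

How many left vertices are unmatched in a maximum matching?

0

One maximum matching: 1-E, 2-C, 3-F, 4-B.
This saturates every left vertex, so 4 is the maximum.
That matches 4 of the 4, leaving 0 unmatched; no matching can do better.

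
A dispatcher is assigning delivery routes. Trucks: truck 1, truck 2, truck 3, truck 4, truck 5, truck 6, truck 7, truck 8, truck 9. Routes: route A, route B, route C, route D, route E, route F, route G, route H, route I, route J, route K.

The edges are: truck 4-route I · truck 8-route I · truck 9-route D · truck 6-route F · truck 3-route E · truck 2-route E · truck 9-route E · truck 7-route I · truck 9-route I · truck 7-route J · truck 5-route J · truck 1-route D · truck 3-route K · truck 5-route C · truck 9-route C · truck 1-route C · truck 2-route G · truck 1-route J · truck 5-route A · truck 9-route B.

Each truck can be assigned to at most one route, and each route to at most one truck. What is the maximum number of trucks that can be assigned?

8

For example, pair truck 1-route D, truck 2-route G, truck 3-route K, truck 4-route I, truck 5-route C, truck 6-route F, truck 7-route J, truck 9-route E.
The set {truck 4, truck 8} has only 1 neighbour ({route I}), so by Hall's theorem at most 8 of the 9 trucks can be matched.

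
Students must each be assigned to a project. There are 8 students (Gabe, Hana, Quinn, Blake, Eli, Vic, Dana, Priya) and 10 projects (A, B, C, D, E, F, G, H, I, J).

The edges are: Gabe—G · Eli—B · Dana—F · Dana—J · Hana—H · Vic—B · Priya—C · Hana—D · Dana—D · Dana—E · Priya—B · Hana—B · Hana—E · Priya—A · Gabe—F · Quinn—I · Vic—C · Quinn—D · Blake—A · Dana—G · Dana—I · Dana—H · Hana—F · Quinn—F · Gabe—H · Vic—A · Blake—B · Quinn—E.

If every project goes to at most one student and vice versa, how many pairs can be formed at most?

7

A valid assignment of size 7: Gabe-F, Hana-H, Quinn-E, Blake-A, Eli-B, Vic-C, Dana-J.
The set {Blake, Eli, Vic, Priya} has only 3 neighbours ({A, B, C}), so by Hall's theorem at most 7 of the 8 students can be matched.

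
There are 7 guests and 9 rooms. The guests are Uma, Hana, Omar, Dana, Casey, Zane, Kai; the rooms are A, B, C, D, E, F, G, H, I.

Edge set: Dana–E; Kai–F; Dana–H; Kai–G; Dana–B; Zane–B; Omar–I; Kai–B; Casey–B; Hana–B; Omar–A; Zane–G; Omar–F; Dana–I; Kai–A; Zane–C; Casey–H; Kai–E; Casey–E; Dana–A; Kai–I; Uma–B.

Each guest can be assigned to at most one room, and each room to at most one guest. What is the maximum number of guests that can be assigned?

One maximum matching: Uma–B, Omar–I, Dana–A, Casey–E, Zane–C, Kai–G.
The set {Uma, Hana} has only 1 neighbour ({B}), so by Hall's theorem at most 6 of the 7 guests can be matched.

6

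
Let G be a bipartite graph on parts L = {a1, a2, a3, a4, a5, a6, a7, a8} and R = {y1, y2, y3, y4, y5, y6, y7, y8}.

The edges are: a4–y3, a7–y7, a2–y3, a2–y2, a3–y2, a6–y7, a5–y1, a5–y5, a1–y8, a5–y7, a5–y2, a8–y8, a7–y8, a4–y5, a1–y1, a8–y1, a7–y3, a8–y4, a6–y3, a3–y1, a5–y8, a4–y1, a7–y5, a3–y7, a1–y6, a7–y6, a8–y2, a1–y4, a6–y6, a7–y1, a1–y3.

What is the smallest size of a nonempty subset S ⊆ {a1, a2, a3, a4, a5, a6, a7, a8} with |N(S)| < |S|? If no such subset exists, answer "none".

none

A matching saturating every left vertex exists, for instance a1→y4, a2→y2, a3→y7, a4→y5, a5→y8, a6→y3, a7→y6, a8→y1.
By Hall's marriage theorem, this means |N(S)| ≥ |S| for every subset S, so no violating subset exists.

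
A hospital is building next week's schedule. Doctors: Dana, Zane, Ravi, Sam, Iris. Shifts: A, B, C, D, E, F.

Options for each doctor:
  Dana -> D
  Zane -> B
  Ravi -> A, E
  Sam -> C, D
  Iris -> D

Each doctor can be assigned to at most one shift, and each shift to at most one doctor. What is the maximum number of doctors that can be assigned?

One maximum matching: Dana–D, Zane–B, Ravi–E, Sam–C.
The set {Dana, Iris} has only 1 neighbour ({D}), so by Hall's theorem at most 4 of the 5 doctors can be matched.

4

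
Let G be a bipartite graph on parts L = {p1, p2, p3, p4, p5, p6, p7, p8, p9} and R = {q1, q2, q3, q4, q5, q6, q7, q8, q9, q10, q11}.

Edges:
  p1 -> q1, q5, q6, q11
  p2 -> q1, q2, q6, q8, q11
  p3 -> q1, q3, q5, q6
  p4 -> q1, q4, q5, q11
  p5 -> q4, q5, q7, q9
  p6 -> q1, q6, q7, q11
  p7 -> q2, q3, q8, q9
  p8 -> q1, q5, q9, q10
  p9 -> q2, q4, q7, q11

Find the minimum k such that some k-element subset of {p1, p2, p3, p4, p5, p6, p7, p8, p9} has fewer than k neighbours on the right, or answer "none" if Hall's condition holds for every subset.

A matching saturating every left vertex exists, for instance p1→q6, p2→q1, p3→q5, p4→q4, p5→q9, p6→q7, p7→q8, p8→q10, p9→q11.
By Hall's marriage theorem, this means |N(S)| ≥ |S| for every subset S, so no violating subset exists.

none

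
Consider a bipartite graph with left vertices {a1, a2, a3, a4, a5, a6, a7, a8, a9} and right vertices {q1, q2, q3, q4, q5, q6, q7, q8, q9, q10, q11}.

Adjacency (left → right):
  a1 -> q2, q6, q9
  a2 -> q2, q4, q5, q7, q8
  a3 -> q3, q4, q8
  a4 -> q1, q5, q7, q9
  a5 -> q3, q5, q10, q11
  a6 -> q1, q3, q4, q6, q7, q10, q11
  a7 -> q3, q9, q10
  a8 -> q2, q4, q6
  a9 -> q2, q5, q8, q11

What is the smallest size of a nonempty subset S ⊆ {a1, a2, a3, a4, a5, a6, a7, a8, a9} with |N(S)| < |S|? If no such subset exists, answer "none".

none

A matching saturating every left vertex exists, for instance a1→q2, a2→q7, a3→q8, a4→q5, a5→q10, a6→q4, a7→q9, a8→q6, a9→q11.
By Hall's marriage theorem, this means |N(S)| ≥ |S| for every subset S, so no violating subset exists.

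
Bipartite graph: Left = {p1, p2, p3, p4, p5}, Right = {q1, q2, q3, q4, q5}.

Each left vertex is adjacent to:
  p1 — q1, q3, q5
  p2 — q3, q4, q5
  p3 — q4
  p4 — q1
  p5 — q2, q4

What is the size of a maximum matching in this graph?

A valid assignment of size 5: p1–q3, p2–q5, p3–q4, p4–q1, p5–q2.
This saturates every left vertex, so 5 is the maximum.

5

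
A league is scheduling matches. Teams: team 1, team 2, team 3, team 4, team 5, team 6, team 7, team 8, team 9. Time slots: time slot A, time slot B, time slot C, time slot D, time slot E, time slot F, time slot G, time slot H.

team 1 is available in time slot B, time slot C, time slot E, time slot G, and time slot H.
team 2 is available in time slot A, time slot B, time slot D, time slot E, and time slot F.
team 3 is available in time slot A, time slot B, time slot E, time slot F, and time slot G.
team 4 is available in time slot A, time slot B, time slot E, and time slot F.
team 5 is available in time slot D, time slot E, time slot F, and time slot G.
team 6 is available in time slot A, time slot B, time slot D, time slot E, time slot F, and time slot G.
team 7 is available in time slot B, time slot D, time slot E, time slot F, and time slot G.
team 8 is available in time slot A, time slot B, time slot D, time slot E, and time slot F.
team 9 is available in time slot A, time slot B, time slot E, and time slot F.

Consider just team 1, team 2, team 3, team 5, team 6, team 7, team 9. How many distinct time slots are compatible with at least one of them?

8

The union of neighbours of {team 1, team 2, team 3, team 5, team 6, team 7, team 9} is {time slot A, time slot B, time slot C, time slot D, time slot E, time slot F, time slot G, time slot H}, which has 8 elements.
Since |N(S)| = 8 ≥ |S| = 7, Hall's condition holds for this subset.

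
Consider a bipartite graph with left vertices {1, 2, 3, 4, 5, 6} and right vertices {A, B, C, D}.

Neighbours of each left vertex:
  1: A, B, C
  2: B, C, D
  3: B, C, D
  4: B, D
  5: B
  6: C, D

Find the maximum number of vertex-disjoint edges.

One maximum matching: 1–A, 2–D, 3–C, 4–B.
The set {2, 3, 4, 5, 6} has only 3 neighbours ({B, C, D}), so by Hall's theorem at most 4 of the 6 left vertices can be matched.

4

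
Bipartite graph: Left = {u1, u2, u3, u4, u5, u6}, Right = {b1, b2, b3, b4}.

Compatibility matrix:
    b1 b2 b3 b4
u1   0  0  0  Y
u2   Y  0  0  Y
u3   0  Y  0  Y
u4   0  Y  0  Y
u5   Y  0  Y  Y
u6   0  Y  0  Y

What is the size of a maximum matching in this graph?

A valid assignment of size 4: u1→b4, u2→b1, u3→b2, u5→b3.
The set {u1, u3, u4, u6} has only 2 neighbours ({b2, b4}), so by Hall's theorem at most 4 of the 6 left vertices can be matched.

4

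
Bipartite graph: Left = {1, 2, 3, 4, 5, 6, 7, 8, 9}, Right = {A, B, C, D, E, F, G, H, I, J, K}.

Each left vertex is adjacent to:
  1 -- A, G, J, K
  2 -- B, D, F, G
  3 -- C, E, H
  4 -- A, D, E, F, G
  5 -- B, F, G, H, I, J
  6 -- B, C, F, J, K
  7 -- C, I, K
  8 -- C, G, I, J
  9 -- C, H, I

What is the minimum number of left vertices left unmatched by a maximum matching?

One maximum matching: 1→J, 2→F, 3→E, 4→A, 5→H, 6→B, 7→K, 8→G, 9→C.
All 9 left vertices are matched, so no larger matching exists.
That matches 9 of the 9, leaving 0 unmatched; no matching can do better.

0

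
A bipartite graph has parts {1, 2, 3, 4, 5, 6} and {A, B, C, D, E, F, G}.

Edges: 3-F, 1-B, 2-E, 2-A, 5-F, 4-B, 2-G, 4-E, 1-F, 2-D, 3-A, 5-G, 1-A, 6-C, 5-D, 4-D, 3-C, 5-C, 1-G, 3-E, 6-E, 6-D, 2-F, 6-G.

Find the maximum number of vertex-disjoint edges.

6

One maximum matching: 1–F, 2–G, 3–A, 4–B, 5–C, 6–E.
This saturates every left vertex, so 6 is the maximum.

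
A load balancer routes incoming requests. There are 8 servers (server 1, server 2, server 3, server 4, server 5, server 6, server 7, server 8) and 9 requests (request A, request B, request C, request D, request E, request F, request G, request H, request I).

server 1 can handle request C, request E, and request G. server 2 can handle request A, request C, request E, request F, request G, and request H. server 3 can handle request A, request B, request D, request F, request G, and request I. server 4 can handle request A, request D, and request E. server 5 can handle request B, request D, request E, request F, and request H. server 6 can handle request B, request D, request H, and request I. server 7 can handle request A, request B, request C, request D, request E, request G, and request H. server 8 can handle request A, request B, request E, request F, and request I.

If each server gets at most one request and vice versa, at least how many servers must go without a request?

0

One maximum matching: server 1-request C, server 2-request G, server 3-request B, server 4-request A, server 5-request F, server 6-request D, server 7-request H, server 8-request E.
All 8 servers are matched, so no larger matching exists.
That matches 8 of the 8, leaving 0 unmatched; no matching can do better.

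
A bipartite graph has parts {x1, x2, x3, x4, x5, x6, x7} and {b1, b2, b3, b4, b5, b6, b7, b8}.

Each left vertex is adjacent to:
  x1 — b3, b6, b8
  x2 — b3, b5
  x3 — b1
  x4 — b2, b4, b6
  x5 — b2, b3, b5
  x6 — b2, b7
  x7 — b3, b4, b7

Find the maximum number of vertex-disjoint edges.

7

One maximum matching: x1→b8, x2→b5, x3→b1, x4→b6, x5→b2, x6→b7, x7→b3.
All 7 left vertices are matched, so no larger matching exists.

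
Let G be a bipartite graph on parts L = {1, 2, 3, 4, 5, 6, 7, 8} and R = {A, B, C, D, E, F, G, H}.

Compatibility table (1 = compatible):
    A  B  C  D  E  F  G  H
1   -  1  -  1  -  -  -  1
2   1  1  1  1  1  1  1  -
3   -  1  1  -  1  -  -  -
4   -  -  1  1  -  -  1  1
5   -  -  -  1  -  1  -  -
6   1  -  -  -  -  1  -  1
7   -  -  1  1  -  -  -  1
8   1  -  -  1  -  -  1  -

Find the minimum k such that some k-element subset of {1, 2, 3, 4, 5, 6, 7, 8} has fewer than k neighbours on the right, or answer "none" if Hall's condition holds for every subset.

A matching saturating every left vertex exists, for instance 1→B, 2→A, 3→E, 4→C, 5→F, 6→H, 7→D, 8→G.
By Hall's marriage theorem, this means |N(S)| ≥ |S| for every subset S, so no violating subset exists.

none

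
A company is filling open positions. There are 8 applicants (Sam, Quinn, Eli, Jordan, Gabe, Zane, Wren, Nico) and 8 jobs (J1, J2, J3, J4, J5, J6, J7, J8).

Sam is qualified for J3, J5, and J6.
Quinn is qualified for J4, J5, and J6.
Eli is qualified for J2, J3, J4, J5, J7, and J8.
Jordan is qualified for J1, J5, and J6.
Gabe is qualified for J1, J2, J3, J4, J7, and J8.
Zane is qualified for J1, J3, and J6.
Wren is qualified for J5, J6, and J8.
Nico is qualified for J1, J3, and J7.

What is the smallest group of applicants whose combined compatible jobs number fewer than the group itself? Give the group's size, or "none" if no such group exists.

none

A matching saturating every applicant exists, for instance Sam→J6, Quinn→J4, Eli→J7, Jordan→J5, Gabe→J2, Zane→J1, Wren→J8, Nico→J3.
By Hall's marriage theorem, this means |N(S)| ≥ |S| for every subset S, so no violating subset exists.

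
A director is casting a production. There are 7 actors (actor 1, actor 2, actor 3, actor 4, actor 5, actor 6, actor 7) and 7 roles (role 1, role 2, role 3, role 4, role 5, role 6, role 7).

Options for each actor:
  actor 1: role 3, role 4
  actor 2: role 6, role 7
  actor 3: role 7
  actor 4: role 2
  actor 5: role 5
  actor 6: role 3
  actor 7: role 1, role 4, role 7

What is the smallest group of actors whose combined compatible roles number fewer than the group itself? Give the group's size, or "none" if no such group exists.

A matching saturating every actor exists, for instance actor 1→role 4, actor 2→role 6, actor 3→role 7, actor 4→role 2, actor 5→role 5, actor 6→role 3, actor 7→role 1.
By Hall's marriage theorem, this means |N(S)| ≥ |S| for every subset S, so no violating subset exists.

none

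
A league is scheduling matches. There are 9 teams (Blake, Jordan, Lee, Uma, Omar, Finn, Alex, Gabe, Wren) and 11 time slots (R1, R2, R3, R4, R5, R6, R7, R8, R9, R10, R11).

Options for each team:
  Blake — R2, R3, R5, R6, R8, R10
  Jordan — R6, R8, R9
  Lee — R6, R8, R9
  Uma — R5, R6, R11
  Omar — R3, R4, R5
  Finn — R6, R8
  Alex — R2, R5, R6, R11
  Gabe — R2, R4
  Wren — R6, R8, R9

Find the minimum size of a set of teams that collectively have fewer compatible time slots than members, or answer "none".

4

Take S = {Jordan, Lee, Finn, Wren}. Its neighbourhood is {R6, R8, R9}, so |N(S)| = 3 < |S| = 4.
Every subset of size less than 4 has at least as many neighbours as members, so 4 is the minimum.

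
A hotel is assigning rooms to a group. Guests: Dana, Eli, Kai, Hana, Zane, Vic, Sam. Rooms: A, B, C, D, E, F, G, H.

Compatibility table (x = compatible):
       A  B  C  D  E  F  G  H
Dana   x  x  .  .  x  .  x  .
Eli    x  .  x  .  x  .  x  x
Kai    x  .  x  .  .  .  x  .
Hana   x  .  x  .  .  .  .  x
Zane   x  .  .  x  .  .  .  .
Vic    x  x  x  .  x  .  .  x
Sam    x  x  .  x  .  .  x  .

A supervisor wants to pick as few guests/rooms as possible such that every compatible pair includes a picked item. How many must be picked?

7

{Dana, Eli, Kai, Hana, Zane, Vic, Sam} is a vertex cover of size 7: every edge has an endpoint in this set.
No smaller cover exists because Dana–E, Eli–G, Kai–C, Hana–H, Zane–D, Vic–A, Sam–B is a matching of size 7, and a cover must include an endpoint of each of these disjoint edges (König's theorem).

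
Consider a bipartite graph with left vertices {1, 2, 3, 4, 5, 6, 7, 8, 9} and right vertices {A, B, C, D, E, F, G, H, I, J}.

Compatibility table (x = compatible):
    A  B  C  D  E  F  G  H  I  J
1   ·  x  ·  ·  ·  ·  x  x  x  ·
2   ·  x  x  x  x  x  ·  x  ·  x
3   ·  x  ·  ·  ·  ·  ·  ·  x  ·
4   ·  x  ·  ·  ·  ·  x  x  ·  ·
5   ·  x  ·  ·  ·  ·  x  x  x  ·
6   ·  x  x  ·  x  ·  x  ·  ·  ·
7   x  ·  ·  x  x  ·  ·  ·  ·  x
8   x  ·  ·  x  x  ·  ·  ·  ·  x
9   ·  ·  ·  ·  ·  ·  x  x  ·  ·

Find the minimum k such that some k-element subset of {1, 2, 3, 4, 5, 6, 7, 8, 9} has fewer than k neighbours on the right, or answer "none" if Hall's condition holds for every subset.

5

Take S = {1, 3, 4, 5, 9}. Its neighbourhood is {B, G, H, I}, so |N(S)| = 4 < |S| = 5.
Every subset of size less than 5 has at least as many neighbours as members, so 5 is the minimum.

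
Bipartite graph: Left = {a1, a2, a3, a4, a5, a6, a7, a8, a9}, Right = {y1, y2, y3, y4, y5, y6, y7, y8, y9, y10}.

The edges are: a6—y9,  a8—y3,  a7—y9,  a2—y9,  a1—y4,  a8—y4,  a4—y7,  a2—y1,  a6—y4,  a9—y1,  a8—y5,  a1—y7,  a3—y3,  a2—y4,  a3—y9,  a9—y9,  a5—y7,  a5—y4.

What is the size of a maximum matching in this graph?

One maximum matching: a1-y4, a2-y1, a3-y3, a4-y7, a6-y9, a8-y5.
The set {a1, a2, a4, a5, a6, a7, a9} has only 4 neighbours ({y1, y4, y7, y9}), so by Hall's theorem at most 6 of the 9 left vertices can be matched.

6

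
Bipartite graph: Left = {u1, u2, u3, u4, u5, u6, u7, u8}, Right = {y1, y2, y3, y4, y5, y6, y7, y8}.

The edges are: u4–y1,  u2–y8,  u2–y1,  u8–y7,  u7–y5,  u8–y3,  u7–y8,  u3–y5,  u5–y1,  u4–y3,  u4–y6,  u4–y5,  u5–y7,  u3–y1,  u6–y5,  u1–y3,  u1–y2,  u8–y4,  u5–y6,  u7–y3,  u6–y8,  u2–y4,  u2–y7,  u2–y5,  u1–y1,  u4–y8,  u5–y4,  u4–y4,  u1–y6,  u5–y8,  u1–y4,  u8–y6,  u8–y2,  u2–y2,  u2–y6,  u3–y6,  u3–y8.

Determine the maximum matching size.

One maximum matching: u1–y2, u2–y6, u3–y1, u4–y3, u5–y4, u6–y5, u7–y8, u8–y7.
All 8 left vertices are matched, so no larger matching exists.

8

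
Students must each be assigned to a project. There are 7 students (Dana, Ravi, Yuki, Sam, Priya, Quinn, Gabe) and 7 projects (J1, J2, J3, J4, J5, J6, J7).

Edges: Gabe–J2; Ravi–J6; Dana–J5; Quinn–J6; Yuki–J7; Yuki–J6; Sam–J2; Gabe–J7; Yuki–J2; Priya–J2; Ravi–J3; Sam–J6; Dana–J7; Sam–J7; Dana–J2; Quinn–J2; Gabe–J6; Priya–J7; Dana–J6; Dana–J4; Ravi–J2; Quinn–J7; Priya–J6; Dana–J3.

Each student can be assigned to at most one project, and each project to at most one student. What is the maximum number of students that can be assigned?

5

For example, pair Dana→J5, Ravi→J3, Yuki→J2, Sam→J7, Priya→J6.
The set {Yuki, Sam, Priya, Quinn, Gabe} has only 3 neighbours ({J2, J6, J7}), so by Hall's theorem at most 5 of the 7 students can be matched.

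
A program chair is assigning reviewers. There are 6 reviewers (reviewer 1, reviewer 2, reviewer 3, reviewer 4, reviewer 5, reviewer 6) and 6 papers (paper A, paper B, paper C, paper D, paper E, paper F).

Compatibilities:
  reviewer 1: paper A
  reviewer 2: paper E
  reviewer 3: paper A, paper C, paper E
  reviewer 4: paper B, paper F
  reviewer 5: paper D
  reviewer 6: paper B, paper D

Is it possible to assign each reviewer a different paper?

For example, pair reviewer 1→paper A, reviewer 2→paper E, reviewer 3→paper C, reviewer 4→paper F, reviewer 5→paper D, reviewer 6→paper B.
All 6 reviewers are covered.

Yes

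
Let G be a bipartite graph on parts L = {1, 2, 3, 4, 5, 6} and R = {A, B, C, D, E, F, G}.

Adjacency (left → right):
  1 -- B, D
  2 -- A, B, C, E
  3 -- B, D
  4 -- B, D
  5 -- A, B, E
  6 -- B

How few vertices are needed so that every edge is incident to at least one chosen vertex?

{2, 5, B, D} is a vertex cover of size 4: every edge has an endpoint in this set.
No smaller cover exists because 1–D, 2–C, 3–B, 5–E is a matching of size 4, and a cover must include an endpoint of each of these disjoint edges (König's theorem).

4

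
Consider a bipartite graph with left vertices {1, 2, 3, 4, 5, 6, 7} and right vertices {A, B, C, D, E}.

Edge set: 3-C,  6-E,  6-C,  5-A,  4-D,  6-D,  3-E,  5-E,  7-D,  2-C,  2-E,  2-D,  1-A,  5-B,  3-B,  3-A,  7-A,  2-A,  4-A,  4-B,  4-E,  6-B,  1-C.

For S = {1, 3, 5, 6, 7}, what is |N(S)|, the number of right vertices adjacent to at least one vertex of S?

The union of neighbours of {1, 3, 5, 6, 7} is {A, B, C, D, E}, which has 5 elements.
Since |N(S)| = 5 ≥ |S| = 5, Hall's condition holds for this subset.

5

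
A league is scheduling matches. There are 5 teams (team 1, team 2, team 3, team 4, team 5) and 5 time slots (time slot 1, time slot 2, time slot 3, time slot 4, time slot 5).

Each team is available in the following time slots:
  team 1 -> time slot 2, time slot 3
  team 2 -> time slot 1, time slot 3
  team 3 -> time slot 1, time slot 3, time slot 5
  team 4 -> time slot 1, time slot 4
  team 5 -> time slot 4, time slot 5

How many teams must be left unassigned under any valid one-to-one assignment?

One maximum matching: team 1-time slot 2, team 2-time slot 3, team 3-time slot 5, team 4-time slot 1, team 5-time slot 4.
All 5 teams are matched, so no larger matching exists.
That matches 5 of the 5, leaving 0 unmatched; no matching can do better.

0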